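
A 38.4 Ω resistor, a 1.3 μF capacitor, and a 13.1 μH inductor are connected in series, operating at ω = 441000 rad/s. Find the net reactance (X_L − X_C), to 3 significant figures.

X_L = ωL = 5.78 Ω
X_C = 1/(ωC) = 1.74 Ω
X = 5.78 − 1.74 = 4.03 Ω

4.03 Ω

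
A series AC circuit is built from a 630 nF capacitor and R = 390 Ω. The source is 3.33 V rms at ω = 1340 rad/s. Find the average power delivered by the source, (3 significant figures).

X_C = 1/(ωC) = 1180 Ω
Z = 390 − j1180 Ω
|Z| = √(390² + 1180²) = 1250 Ω
∠Z = arctan(-1180/390) = -71.8°
I = V/|Z| = 2.67 mA
P = VI cos φ = 3.33 × 0.00267 × cos(-71.8°) = 2.78 mW

2.78 mW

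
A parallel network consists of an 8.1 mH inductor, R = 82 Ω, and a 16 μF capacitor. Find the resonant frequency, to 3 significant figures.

ω₀ = 1/√(LC) = 1/√(0.0081 × 1.6e-05) = 2778 rad/s
f₀ = ω₀/(2π) = 442 Hz

442 Hz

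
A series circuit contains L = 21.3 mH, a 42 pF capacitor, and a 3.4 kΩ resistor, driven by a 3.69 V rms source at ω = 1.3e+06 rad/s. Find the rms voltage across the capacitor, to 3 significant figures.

6.78 V

X_L = ωL = 27700 Ω
X_C = 1/(ωC) = 18300 Ω
Net reactance X = X_L − X_C = 9370 Ω
Z = 3400 + j9370 Ω
|Z| = √(3400² + 9370²) = 9970 Ω
I = V/|Z| = 370 μA
V_C = I·|Z_C| = 0.000370 × 18300 = 6.78 V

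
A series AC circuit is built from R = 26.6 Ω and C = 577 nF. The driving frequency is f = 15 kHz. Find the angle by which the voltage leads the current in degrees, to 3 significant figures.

-34.7°

ω = 2πf = 94250 rad/s
X_C = 1/(ωC) = 18.4 Ω
Z = 26.6 − j18.4 Ω
|Z| = √(26.6² + 18.4²) = 32.3 Ω
∠Z = arctan(-18.4/26.6) = -34.7°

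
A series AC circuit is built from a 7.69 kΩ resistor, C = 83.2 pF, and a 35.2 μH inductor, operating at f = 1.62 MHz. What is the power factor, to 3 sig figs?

0.994

ω = 2πf = 1.018e+07 rad/s
X_L = ωL = 358 Ω
X_C = 1/(ωC) = 1180 Ω
Net reactance X = X_L − X_C = -823 Ω
Z = 7690 − j823 Ω
|Z| = √(7690² + 823²) = 7730 Ω
∠Z = arctan(-823/7690) = -6.11°
cos φ = cos(-6.11°) = 0.994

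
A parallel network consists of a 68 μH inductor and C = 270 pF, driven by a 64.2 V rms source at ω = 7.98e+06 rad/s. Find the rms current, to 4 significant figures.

20.01 mA

X_L = ωL = 542.6 Ω
X_C = 1/(ωC) = 464.1 Ω
Parallel: admittances add. Y = 1/(jωL) + jωC
Y = (0 + j0.0003118) S
|Y| = 0.0003118 S → |Z| = 1/|Y| = 3208 Ω, ∠Z = −∠Y = -90.00°
I = V/|Z| = 64.2/3208 = 20.01 mA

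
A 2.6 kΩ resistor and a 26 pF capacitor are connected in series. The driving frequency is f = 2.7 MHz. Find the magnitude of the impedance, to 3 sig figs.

3450 Ω

ω = 2πf = 1.696e+07 rad/s
X_C = 1/(ωC) = 2270 Ω
Z = 2600 − j2270 Ω
|Z| = √(2600² + 2270²) = 3450 Ω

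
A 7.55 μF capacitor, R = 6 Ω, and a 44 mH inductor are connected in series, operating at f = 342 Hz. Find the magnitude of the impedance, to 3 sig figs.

33.5 Ω

ω = 2πf = 2149 rad/s
X_L = ωL = 94.5 Ω
X_C = 1/(ωC) = 61.6 Ω
Net reactance X = X_L − X_C = 32.9 Ω
Z = 6.00 + j32.9 Ω
|Z| = √(6.00² + 32.9²) = 33.5 Ω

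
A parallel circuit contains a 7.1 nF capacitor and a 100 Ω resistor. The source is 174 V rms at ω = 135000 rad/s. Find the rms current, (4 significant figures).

1.748 A

X_C = 1/(ωC) = 1043 Ω
Parallel: admittances add. Y = 1/R + jωC
Y = (0.01000 + j0.0009585) S
|Y| = 0.01005 S → |Z| = 1/|Y| = 99.54 Ω, ∠Z = −∠Y = -5.475°
I = V/|Z| = 174/99.54 = 1.748 A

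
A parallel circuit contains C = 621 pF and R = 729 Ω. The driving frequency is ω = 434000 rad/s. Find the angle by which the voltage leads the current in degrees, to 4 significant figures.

X_C = 1/(ωC) = 3710 Ω
Parallel: admittances add. Y = 1/R + jωC
Y = (0.001372 + j0.0002695) S
|Y| = 0.001398 S → |Z| = 1/|Y| = 715.3 Ω, ∠Z = −∠Y = -11.12°

-11.12°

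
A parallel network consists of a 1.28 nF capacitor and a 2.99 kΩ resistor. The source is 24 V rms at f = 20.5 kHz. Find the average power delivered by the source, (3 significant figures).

193 mW

ω = 2πf = 128800 rad/s
X_C = 1/(ωC) = 6070 Ω
Parallel: admittances add. Y = 1/R + jωC
Y = (0.000334 + j0.000165) S
|Y| = 0.000373 S → |Z| = 1/|Y| = 2680 Ω, ∠Z = −∠Y = -26.2°
I = V/|Z| = 8.95 mA
P = VI cos φ = 24 × 0.00895 × cos(-26.2°) = 193 mW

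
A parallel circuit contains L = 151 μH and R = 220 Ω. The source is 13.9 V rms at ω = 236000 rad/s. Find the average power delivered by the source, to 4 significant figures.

X_L = ωL = 35.64 Ω
Parallel: admittances add. Y = 1/R + 1/(jωL)
Y = (0.004545 − j0.02806) S
|Y| = 0.02843 S → |Z| = 1/|Y| = 35.18 Ω, ∠Z = −∠Y = 80.80°
I = V/|Z| = 395.1 mA
P = VI cos φ = 13.9 × 0.3951 × cos(80.80°) = 878.2 mW

878.2 mW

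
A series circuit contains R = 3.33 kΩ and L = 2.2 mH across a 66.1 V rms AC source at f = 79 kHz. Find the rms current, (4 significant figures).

ω = 2πf = 496400 rad/s
X_L = ωL = 1092 Ω
Z = 3330 + j1092 Ω
|Z| = √(3330² + 1092²) = 3504 Ω
I = V/|Z| = 66.1/3504 = 18.86 mA

18.86 mA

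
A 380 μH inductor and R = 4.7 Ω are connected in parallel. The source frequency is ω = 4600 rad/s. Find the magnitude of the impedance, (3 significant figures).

X_L = ωL = 1.75 Ω
Parallel: admittances add. Y = 1/R + 1/(jωL)
Y = (0.213 − j0.572) S
|Y| = 0.610 S → |Z| = 1/|Y| = 1.64 Ω, ∠Z = −∠Y = 69.6°

1.64 Ω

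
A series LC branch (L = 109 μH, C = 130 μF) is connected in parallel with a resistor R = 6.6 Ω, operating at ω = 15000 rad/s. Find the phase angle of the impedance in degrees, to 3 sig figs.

X_L = ωL = 1.64 Ω
X_C = 1/(ωC) = 0.513 Ω
Branch 1: Z₁ = R = 6.60 Ω
Branch 2 (series LC): Z₂ = j(X_L − X_C) = j1.12 Ω
Parallel: Z = Z₁Z₂/(Z₁+Z₂), |Z| = 1.11 Ω, ∠Z = 80.4°

80.4°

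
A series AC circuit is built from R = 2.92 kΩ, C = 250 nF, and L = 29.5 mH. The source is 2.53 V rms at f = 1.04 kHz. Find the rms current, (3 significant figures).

ω = 2πf = 6535 rad/s
X_L = ωL = 193 Ω
X_C = 1/(ωC) = 612 Ω
Net reactance X = X_L − X_C = -419 Ω
Z = 2920 − j419 Ω
|Z| = √(2920² + 419²) = 2950 Ω
I = V/|Z| = 2.53/2950 = 858 μA

858 μA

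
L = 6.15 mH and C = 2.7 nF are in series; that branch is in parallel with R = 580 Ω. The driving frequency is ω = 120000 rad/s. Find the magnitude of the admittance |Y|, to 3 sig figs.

1.78 mS

X_L = ωL = 738 Ω
X_C = 1/(ωC) = 3090 Ω
Branch 1: Z₁ = R = 580 Ω
Branch 2 (series LC): Z₂ = j(X_L − X_C) = −j2350 Ω
Parallel: Z = Z₁Z₂/(Z₁+Z₂), |Z| = 563 Ω, ∠Z = -13.9°
|Y| = 1/|Z| = 1.78 mS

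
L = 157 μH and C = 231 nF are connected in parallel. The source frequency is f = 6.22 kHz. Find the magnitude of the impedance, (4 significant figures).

ω = 2πf = 39080 rad/s
X_L = ωL = 6.136 Ω
X_C = 1/(ωC) = 110.8 Ω
Parallel: admittances add. Y = 1/(jωL) + jωC
Y = (0 − j0.1540) S
|Y| = 0.1540 S → |Z| = 1/|Y| = 6.496 Ω, ∠Z = −∠Y = 90.00°

6.496 Ω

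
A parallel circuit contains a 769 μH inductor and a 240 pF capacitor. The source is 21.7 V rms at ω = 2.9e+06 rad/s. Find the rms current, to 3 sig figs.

X_L = ωL = 2230 Ω
X_C = 1/(ωC) = 1440 Ω
Parallel: admittances add. Y = 1/(jωL) + jωC
Y = (0 + j0.000248) S
|Y| = 0.000248 S → |Z| = 1/|Y| = 4040 Ω, ∠Z = −∠Y = -90.0°
I = V/|Z| = 21.7/4040 = 5.37 mA

5.37 mA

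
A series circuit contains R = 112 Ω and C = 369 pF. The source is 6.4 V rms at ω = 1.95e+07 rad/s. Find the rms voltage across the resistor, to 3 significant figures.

4.02 V

X_C = 1/(ωC) = 139 Ω
Z = 112 − j139 Ω
|Z| = √(112² + 139²) = 178 Ω
I = V/|Z| = 35.9 mA
V_R = I·|Z_R| = 0.0359 × 112 = 4.02 V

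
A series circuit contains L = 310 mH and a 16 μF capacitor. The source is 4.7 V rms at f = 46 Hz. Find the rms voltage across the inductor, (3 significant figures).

3.33 V

ω = 2πf = 289.0 rad/s
X_L = ωL = 89.6 Ω
X_C = 1/(ωC) = 216 Ω
Net reactance X = X_L − X_C = -127 Ω
Z = − j127 Ω
|Z| = √(0² + 127²) = 127 Ω
I = V/|Z| = 37.1 mA
V_L = I·|Z_L| = 0.0371 × 89.6 = 3.33 V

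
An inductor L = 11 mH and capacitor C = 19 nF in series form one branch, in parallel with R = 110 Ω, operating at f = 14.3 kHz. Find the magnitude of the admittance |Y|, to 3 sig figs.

ω = 2πf = 89850 rad/s
X_L = ωL = 988 Ω
X_C = 1/(ωC) = 586 Ω
Branch 1: Z₁ = R = 110 Ω
Branch 2 (series LC): Z₂ = j(X_L − X_C) = j403 Ω
Parallel: Z = Z₁Z₂/(Z₁+Z₂), |Z| = 106 Ω, ∠Z = 15.3°
|Y| = 1/|Z| = 9.42 mS

9.42 mS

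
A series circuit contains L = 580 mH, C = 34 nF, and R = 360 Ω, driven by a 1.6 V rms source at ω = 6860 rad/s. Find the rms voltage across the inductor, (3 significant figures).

13.4 V

X_L = ωL = 3980 Ω
X_C = 1/(ωC) = 4290 Ω
Net reactance X = X_L − X_C = -309 Ω
Z = 360 − j309 Ω
|Z| = √(360² + 309²) = 474 Ω
I = V/|Z| = 3.37 mA
V_L = I·|Z_L| = 0.00337 × 3980 = 13.4 V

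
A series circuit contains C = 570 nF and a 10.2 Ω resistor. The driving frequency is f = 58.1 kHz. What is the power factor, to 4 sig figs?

ω = 2πf = 365100 rad/s
X_C = 1/(ωC) = 4.806 Ω
Z = 10.20 − j4.806 Ω
|Z| = √(10.20² + 4.806²) = 11.28 Ω
∠Z = arctan(-4.806/10.20) = -25.23°
cos φ = cos(-25.23°) = 0.9046

0.9046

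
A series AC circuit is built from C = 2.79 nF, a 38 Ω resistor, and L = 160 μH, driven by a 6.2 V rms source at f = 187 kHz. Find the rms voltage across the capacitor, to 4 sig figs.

15.37 V

ω = 2πf = 1.175e+06 rad/s
X_L = ωL = 188.0 Ω
X_C = 1/(ωC) = 305.1 Ω
Net reactance X = X_L − X_C = -117.1 Ω
Z = 38.00 − j117.1 Ω
|Z| = √(38.00² + 117.1²) = 123.1 Ω
I = V/|Z| = 50.38 mA
V_C = I·|Z_C| = 0.05038 × 305.1 = 15.37 V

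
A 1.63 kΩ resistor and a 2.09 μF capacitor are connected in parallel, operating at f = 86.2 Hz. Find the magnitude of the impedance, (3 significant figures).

ω = 2πf = 541.6 rad/s
X_C = 1/(ωC) = 883 Ω
Parallel: admittances add. Y = 1/R + jωC
Y = (0.000613 + j0.00113) S
|Y| = 0.00129 S → |Z| = 1/|Y| = 777 Ω, ∠Z = −∠Y = -61.5°

777 Ω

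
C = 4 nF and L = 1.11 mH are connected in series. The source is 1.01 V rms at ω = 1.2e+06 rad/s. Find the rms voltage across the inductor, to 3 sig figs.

1.20 V

X_L = ωL = 1330 Ω
X_C = 1/(ωC) = 208 Ω
Net reactance X = X_L − X_C = 1120 Ω
Z = j1120 Ω
|Z| = √(0² + 1120²) = 1120 Ω
I = V/|Z| = 899 μA
V_L = I·|Z_L| = 0.000899 × 1330 = 1.20 V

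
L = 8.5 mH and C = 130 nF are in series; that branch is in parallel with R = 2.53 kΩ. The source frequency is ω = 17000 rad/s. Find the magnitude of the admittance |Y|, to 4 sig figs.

X_L = ωL = 144.5 Ω
X_C = 1/(ωC) = 452.5 Ω
Branch 1: Z₁ = R = 2530 Ω
Branch 2 (series LC): Z₂ = j(X_L − X_C) = −j308.0 Ω
Parallel: Z = Z₁Z₂/(Z₁+Z₂), |Z| = 305.7 Ω, ∠Z = -83.06°
|Y| = 1/|Z| = 3.271 mS

3.271 mS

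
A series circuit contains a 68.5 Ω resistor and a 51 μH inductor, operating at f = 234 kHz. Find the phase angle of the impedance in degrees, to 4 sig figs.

47.59°

ω = 2πf = 1.47e+06 rad/s
X_L = ωL = 74.98 Ω
Z = 68.50 + j74.98 Ω
|Z| = √(68.50² + 74.98²) = 101.6 Ω
∠Z = arctan(74.98/68.50) = 47.59°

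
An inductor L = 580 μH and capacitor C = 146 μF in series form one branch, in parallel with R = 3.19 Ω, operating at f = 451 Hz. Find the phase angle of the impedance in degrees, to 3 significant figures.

-76.4°

ω = 2πf = 2834 rad/s
X_L = ωL = 1.64 Ω
X_C = 1/(ωC) = 2.42 Ω
Branch 1: Z₁ = R = 3.19 Ω
Branch 2 (series LC): Z₂ = j(X_L − X_C) = −j0.774 Ω
Parallel: Z = Z₁Z₂/(Z₁+Z₂), |Z| = 0.752 Ω, ∠Z = -76.4°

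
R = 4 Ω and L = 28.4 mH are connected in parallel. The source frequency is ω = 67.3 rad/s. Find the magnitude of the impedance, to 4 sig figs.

X_L = ωL = 1.911 Ω
Parallel: admittances add. Y = 1/R + 1/(jωL)
Y = (0.2500 − j0.5232) S
|Y| = 0.5799 S → |Z| = 1/|Y| = 1.725 Ω, ∠Z = −∠Y = 64.46°

1.725 Ω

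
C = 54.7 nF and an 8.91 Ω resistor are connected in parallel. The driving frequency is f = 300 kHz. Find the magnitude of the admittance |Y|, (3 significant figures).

152 mS

ω = 2πf = 1.885e+06 rad/s
X_C = 1/(ωC) = 9.70 Ω
Parallel: admittances add. Y = 1/R + jωC
Y = (0.112 + j0.103) S
|Y| = 0.152 S → |Z| = 1/|Y| = 6.56 Ω, ∠Z = −∠Y = -42.6°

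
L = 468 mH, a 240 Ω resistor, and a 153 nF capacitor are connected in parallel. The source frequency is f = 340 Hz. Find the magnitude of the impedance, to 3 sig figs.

ω = 2πf = 2136 rad/s
X_L = ωL = 1000 Ω
X_C = 1/(ωC) = 3060 Ω
Parallel: admittances add. Y = 1/R + 1/(jωL) + jωC
Y = (0.00417 − j0.000673) S
|Y| = 0.00422 S → |Z| = 1/|Y| = 237 Ω, ∠Z = −∠Y = 9.18°

237 Ω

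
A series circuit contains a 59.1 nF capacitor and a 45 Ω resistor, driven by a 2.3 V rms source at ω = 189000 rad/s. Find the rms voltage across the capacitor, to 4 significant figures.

2.055 V

X_C = 1/(ωC) = 89.53 Ω
Z = 45.00 − j89.53 Ω
|Z| = √(45.00² + 89.53²) = 100.2 Ω
I = V/|Z| = 22.95 mA
V_C = I·|Z_C| = 0.02295 × 89.53 = 2.055 V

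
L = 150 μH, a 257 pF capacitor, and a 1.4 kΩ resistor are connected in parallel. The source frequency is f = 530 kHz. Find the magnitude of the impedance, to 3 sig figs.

ω = 2πf = 3.33e+06 rad/s
X_L = ωL = 500 Ω
X_C = 1/(ωC) = 1170 Ω
Parallel: admittances add. Y = 1/R + 1/(jωL) + jωC
Y = (0.000714 − j0.00115) S
|Y| = 0.00135 S → |Z| = 1/|Y| = 740 Ω, ∠Z = −∠Y = 58.1°

740 Ω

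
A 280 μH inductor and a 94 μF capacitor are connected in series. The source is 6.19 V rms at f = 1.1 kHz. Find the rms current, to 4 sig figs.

ω = 2πf = 6912 rad/s
X_L = ωL = 1.935 Ω
X_C = 1/(ωC) = 1.539 Ω
Net reactance X = X_L − X_C = 0.3960 Ω
Z = j0.3960 Ω
|Z| = √(0² + 0.3960²) = 0.3960 Ω
I = V/|Z| = 6.19/0.3960 = 15.63 A

15.63 A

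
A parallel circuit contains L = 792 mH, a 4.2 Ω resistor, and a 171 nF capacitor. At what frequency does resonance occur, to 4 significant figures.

ω₀ = 1/√(LC) = 1/√(0.792 × 1.71e-07) = 2717 rad/s
f₀ = ω₀/(2π) = 432.5 Hz

432.5 Hz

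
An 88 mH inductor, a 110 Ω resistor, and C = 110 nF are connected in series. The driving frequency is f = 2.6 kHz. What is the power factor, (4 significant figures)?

ω = 2πf = 16340 rad/s
X_L = ωL = 1438 Ω
X_C = 1/(ωC) = 556.5 Ω
Net reactance X = X_L − X_C = 881.1 Ω
Z = 110.0 + j881.1 Ω
|Z| = √(110.0² + 881.1²) = 887.9 Ω
∠Z = arctan(881.1/110.0) = 82.88°
cos φ = cos(82.88°) = 0.1239

0.1239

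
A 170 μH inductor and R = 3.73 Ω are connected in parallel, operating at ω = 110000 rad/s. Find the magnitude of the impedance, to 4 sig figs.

X_L = ωL = 18.70 Ω
Parallel: admittances add. Y = 1/R + 1/(jωL)
Y = (0.2681 − j0.05348) S
|Y| = 0.2734 S → |Z| = 1/|Y| = 3.658 Ω, ∠Z = −∠Y = 11.28°

3.658 Ω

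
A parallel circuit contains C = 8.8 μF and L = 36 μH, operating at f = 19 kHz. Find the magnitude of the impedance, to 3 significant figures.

ω = 2πf = 119400 rad/s
X_L = ωL = 4.30 Ω
X_C = 1/(ωC) = 0.952 Ω
Parallel: admittances add. Y = 1/(jωL) + jωC
Y = (0 + j0.818) S
|Y| = 0.818 S → |Z| = 1/|Y| = 1.22 Ω, ∠Z = −∠Y = -90.0°

1.22 Ω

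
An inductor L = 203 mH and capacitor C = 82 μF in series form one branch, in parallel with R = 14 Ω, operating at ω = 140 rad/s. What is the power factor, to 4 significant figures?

X_L = ωL = 28.42 Ω
X_C = 1/(ωC) = 87.11 Ω
Branch 1: Z₁ = R = 14.00 Ω
Branch 2 (series LC): Z₂ = j(X_L − X_C) = −j58.69 Ω
Parallel: Z = Z₁Z₂/(Z₁+Z₂), |Z| = 13.62 Ω, ∠Z = -13.42°
cos φ = cos(-13.42°) = 0.9727

0.9727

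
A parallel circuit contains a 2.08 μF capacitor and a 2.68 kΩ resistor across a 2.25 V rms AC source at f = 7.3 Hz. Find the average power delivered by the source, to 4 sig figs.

ω = 2πf = 45.87 rad/s
X_C = 1/(ωC) = 10480 Ω
Parallel: admittances add. Y = 1/R + jωC
Y = (0.0003731 + j9.54e-05) S
|Y| = 0.0003851 S → |Z| = 1/|Y| = 2596 Ω, ∠Z = −∠Y = -14.34°
I = V/|Z| = 866.6 μA
P = VI cos φ = 2.25 × 0.0008666 × cos(-14.34°) = 1.889 mW

1.889 mW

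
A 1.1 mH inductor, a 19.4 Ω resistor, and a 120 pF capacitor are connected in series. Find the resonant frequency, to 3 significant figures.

ω₀ = 1/√(LC) = 1/√(0.0011 × 1.2e-10) = 2.752e+06 rad/s
f₀ = ω₀/(2π) = 438 kHz

438 kHz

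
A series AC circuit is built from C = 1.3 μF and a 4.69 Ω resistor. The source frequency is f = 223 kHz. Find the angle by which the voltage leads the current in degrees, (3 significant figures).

ω = 2πf = 1.401e+06 rad/s
X_C = 1/(ωC) = 0.549 Ω
Z = 4.69 − j0.549 Ω
|Z| = √(4.69² + 0.549²) = 4.72 Ω
∠Z = arctan(-0.549/4.69) = -6.68°

-6.68°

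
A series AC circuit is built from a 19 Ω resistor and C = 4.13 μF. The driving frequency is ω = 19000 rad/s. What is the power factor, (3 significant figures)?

0.830

X_C = 1/(ωC) = 12.7 Ω
Z = 19.0 − j12.7 Ω
|Z| = √(19.0² + 12.7²) = 22.9 Ω
∠Z = arctan(-12.7/19.0) = -33.9°
cos φ = cos(-33.9°) = 0.830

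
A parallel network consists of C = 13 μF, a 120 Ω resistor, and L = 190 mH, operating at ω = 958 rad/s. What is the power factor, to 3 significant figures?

X_L = ωL = 182 Ω
X_C = 1/(ωC) = 80.3 Ω
Parallel: admittances add. Y = 1/R + 1/(jωL) + jωC
Y = (0.00833 + j0.00696) S
|Y| = 0.0109 S → |Z| = 1/|Y| = 92.1 Ω, ∠Z = −∠Y = -39.9°
cos φ = cos(-39.9°) = 0.768

0.768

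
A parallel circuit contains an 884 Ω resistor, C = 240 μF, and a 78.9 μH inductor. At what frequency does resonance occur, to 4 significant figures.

ω₀ = 1/√(LC) = 1/√(7.89e-05 × 0.00024) = 7267 rad/s
f₀ = ω₀/(2π) = 1.157 kHz

1.157 kHz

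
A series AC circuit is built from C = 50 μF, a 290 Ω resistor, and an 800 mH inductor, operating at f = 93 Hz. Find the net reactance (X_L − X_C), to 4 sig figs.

ω = 2πf = 584.3 rad/s
X_L = ωL = 467.5 Ω
X_C = 1/(ωC) = 34.23 Ω
X = 467.5 − 34.23 = 433.2 Ω

433.2 Ω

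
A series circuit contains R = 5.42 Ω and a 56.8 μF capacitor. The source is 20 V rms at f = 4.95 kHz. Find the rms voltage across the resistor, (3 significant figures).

19.9 V

ω = 2πf = 31100 rad/s
X_C = 1/(ωC) = 0.566 Ω
Z = 5.42 − j0.566 Ω
|Z| = √(5.42² + 0.566²) = 5.45 Ω
I = V/|Z| = 3.67 A
V_R = I·|Z_R| = 3.67 × 5.42 = 19.9 V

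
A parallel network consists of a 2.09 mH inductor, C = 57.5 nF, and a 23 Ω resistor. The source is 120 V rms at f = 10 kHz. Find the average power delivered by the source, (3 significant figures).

626 W

ω = 2πf = 62830 rad/s
X_L = ωL = 131 Ω
X_C = 1/(ωC) = 277 Ω
Parallel: admittances add. Y = 1/R + 1/(jωL) + jωC
Y = (0.0435 − j0.00400) S
|Y| = 0.0437 S → |Z| = 1/|Y| = 22.9 Ω, ∠Z = −∠Y = 5.26°
I = V/|Z| = 5.24 A
P = VI cos φ = 120 × 5.24 × cos(5.26°) = 626 W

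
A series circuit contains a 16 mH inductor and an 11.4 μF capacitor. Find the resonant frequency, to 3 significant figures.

ω₀ = 1/√(LC) = 1/√(0.016 × 1.14e-05) = 2341 rad/s
f₀ = ω₀/(2π) = 373 Hz

373 Hz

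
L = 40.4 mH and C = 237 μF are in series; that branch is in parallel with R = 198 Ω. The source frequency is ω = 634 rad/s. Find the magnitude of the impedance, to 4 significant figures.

X_L = ωL = 25.61 Ω
X_C = 1/(ωC) = 6.655 Ω
Branch 1: Z₁ = R = 198.0 Ω
Branch 2 (series LC): Z₂ = j(X_L − X_C) = j18.96 Ω
Parallel: Z = Z₁Z₂/(Z₁+Z₂), |Z| = 18.87 Ω, ∠Z = 84.53°

18.87 Ω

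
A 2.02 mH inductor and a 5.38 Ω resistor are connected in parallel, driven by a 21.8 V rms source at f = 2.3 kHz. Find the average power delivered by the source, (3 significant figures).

ω = 2πf = 14450 rad/s
X_L = ωL = 29.2 Ω
Parallel: admittances add. Y = 1/R + 1/(jωL)
Y = (0.186 − j0.0343) S
|Y| = 0.189 S → |Z| = 1/|Y| = 5.29 Ω, ∠Z = −∠Y = 10.4°
I = V/|Z| = 4.12 A
P = VI cos φ = 21.8 × 4.12 × cos(10.4°) = 88.3 W

88.3 W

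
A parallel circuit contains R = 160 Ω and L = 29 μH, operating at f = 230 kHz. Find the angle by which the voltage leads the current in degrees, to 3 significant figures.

75.3°

ω = 2πf = 1.445e+06 rad/s
X_L = ωL = 41.9 Ω
Parallel: admittances add. Y = 1/R + 1/(jωL)
Y = (0.00625 − j0.0239) S
|Y| = 0.0247 S → |Z| = 1/|Y| = 40.5 Ω, ∠Z = −∠Y = 75.3°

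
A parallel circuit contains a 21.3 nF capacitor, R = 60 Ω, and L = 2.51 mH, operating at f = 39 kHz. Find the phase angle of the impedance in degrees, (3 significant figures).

-12.2°

ω = 2πf = 245000 rad/s
X_L = ωL = 615 Ω
X_C = 1/(ωC) = 192 Ω
Parallel: admittances add. Y = 1/R + 1/(jωL) + jωC
Y = (0.0167 + j0.00359) S
|Y| = 0.0170 S → |Z| = 1/|Y| = 58.7 Ω, ∠Z = −∠Y = -12.2°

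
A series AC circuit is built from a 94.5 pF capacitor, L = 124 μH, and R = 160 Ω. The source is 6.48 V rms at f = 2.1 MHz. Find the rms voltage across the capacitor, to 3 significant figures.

ω = 2πf = 1.319e+07 rad/s
X_L = ωL = 1640 Ω
X_C = 1/(ωC) = 802 Ω
Net reactance X = X_L − X_C = 834 Ω
Z = 160 + j834 Ω
|Z| = √(160² + 834²) = 849 Ω
I = V/|Z| = 7.63 mA
V_C = I·|Z_C| = 0.00763 × 802 = 6.12 V

6.12 V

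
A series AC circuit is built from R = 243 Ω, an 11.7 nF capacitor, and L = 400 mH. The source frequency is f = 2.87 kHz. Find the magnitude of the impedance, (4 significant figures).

2485 Ω

ω = 2πf = 18030 rad/s
X_L = ωL = 7213 Ω
X_C = 1/(ωC) = 4740 Ω
Net reactance X = X_L − X_C = 2473 Ω
Z = 243.0 + j2473 Ω
|Z| = √(243.0² + 2473²) = 2485 Ω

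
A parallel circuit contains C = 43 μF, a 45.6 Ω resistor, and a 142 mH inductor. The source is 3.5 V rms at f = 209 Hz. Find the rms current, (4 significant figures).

ω = 2πf = 1313 rad/s
X_L = ωL = 186.5 Ω
X_C = 1/(ωC) = 17.71 Ω
Parallel: admittances add. Y = 1/R + 1/(jωL) + jωC
Y = (0.02193 + j0.05110) S
|Y| = 0.05561 S → |Z| = 1/|Y| = 17.98 Ω, ∠Z = −∠Y = -66.77°
I = V/|Z| = 3.5/17.98 = 194.6 mA

194.6 mA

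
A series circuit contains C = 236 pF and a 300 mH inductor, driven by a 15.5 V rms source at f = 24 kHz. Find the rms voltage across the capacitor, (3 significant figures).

25.4 V

ω = 2πf = 150800 rad/s
X_L = ωL = 45200 Ω
X_C = 1/(ωC) = 28100 Ω
Net reactance X = X_L − X_C = 17100 Ω
Z = j17100 Ω
|Z| = √(0² + 17100²) = 17100 Ω
I = V/|Z| = 904 μA
V_C = I·|Z_C| = 0.000904 × 28100 = 25.4 V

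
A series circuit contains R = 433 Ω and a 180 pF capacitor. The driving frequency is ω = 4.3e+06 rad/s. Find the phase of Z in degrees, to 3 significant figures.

-71.5°

X_C = 1/(ωC) = 1290 Ω
Z = 433 − j1290 Ω
|Z| = √(433² + 1290²) = 1360 Ω
∠Z = arctan(-1290/433) = -71.5°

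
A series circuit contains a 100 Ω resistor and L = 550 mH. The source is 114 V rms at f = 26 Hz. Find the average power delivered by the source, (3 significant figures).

71.9 W

ω = 2πf = 163.4 rad/s
X_L = ωL = 89.8 Ω
Z = 100 + j89.8 Ω
|Z| = √(100² + 89.8²) = 134 Ω
∠Z = arctan(89.8/100) = 41.9°
I = V/|Z| = 848 mA
P = VI cos φ = 114 × 0.848 × cos(41.9°) = 71.9 W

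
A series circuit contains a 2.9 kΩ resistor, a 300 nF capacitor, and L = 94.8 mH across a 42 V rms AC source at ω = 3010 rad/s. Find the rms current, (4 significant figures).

X_L = ωL = 285.3 Ω
X_C = 1/(ωC) = 1107 Ω
Net reactance X = X_L − X_C = -822.1 Ω
Z = 2900 − j822.1 Ω
|Z| = √(2900² + 822.1²) = 3014 Ω
I = V/|Z| = 42/3014 = 13.93 mA

13.93 mA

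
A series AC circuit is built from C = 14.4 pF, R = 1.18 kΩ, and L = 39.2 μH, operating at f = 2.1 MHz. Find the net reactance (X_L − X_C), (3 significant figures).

-4750 Ω

ω = 2πf = 1.319e+07 rad/s
X_L = ωL = 517 Ω
X_C = 1/(ωC) = 5260 Ω
X = 517 − 5260 = -4750 Ω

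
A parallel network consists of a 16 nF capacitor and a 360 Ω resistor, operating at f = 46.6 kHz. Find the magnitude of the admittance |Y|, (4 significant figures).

5.446 mS

ω = 2πf = 292800 rad/s
X_C = 1/(ωC) = 213.5 Ω
Parallel: admittances add. Y = 1/R + jωC
Y = (0.002778 + j0.004685) S
|Y| = 0.005446 S → |Z| = 1/|Y| = 183.6 Ω, ∠Z = −∠Y = -59.33°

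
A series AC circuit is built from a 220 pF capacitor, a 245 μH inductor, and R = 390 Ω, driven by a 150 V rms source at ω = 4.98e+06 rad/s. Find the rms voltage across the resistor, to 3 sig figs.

X_L = ωL = 1220 Ω
X_C = 1/(ωC) = 913 Ω
Net reactance X = X_L − X_C = 307 Ω
Z = 390 + j307 Ω
|Z| = √(390² + 307²) = 497 Ω
I = V/|Z| = 302 mA
V_R = I·|Z_R| = 0.302 × 390 = 118 V

118 V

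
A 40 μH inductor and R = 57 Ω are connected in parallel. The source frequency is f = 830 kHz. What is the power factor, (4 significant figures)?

0.9646

ω = 2πf = 5.215e+06 rad/s
X_L = ωL = 208.6 Ω
Parallel: admittances add. Y = 1/R + 1/(jωL)
Y = (0.01754 − j0.004794) S
|Y| = 0.01819 S → |Z| = 1/|Y| = 54.98 Ω, ∠Z = −∠Y = 15.28°
cos φ = cos(15.28°) = 0.9646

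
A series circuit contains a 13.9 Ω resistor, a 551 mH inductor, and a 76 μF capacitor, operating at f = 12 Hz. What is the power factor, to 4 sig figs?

ω = 2πf = 75.40 rad/s
X_L = ωL = 41.54 Ω
X_C = 1/(ωC) = 174.5 Ω
Net reactance X = X_L − X_C = -133.0 Ω
Z = 13.90 − j133.0 Ω
|Z| = √(13.90² + 133.0²) = 133.7 Ω
∠Z = arctan(-133.0/13.90) = -84.03°
cos φ = cos(-84.03°) = 0.1040

0.1040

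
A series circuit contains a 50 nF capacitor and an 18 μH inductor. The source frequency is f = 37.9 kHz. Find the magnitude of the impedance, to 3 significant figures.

79.7 Ω

ω = 2πf = 238100 rad/s
X_L = ωL = 4.29 Ω
X_C = 1/(ωC) = 84.0 Ω
Net reactance X = X_L − X_C = -79.7 Ω
Z = − j79.7 Ω
|Z| = √(0² + 79.7²) = 79.7 Ω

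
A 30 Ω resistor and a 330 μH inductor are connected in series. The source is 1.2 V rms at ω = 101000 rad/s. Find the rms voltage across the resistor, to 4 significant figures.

0.8028 V

X_L = ωL = 33.33 Ω
Z = 30.00 + j33.33 Ω
|Z| = √(30.00² + 33.33²) = 44.84 Ω
I = V/|Z| = 26.76 mA
V_R = I·|Z_R| = 0.02676 × 30.00 = 0.8028 V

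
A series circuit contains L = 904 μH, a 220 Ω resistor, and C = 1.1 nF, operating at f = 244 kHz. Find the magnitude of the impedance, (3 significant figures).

823 Ω

ω = 2πf = 1.533e+06 rad/s
X_L = ωL = 1390 Ω
X_C = 1/(ωC) = 593 Ω
Net reactance X = X_L − X_C = 793 Ω
Z = 220 + j793 Ω
|Z| = √(220² + 793²) = 823 Ω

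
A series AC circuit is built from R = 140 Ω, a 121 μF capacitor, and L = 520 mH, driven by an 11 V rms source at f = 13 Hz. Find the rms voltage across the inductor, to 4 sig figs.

ω = 2πf = 81.68 rad/s
X_L = ωL = 42.47 Ω
X_C = 1/(ωC) = 101.2 Ω
Net reactance X = X_L − X_C = -58.70 Ω
Z = 140.0 − j58.70 Ω
|Z| = √(140.0² + 58.70²) = 151.8 Ω
I = V/|Z| = 72.46 mA
V_L = I·|Z_L| = 0.07246 × 42.47 = 3.078 V

3.078 V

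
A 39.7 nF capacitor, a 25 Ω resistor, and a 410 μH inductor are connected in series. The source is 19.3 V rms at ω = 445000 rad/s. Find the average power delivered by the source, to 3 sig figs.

566 mW

X_L = ωL = 182 Ω
X_C = 1/(ωC) = 56.6 Ω
Net reactance X = X_L − X_C = 126 Ω
Z = 25.0 + j126 Ω
|Z| = √(25.0² + 126²) = 128 Ω
∠Z = arctan(126/25.0) = 78.8°
I = V/|Z| = 150 mA
P = VI cos φ = 19.3 × 0.150 × cos(78.8°) = 566 mW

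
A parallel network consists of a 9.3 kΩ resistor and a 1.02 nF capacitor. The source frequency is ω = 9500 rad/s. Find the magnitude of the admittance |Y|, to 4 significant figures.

X_C = 1/(ωC) = 103200 Ω
Parallel: admittances add. Y = 1/R + jωC
Y = (0.0001075 + j9.69e-06) S
|Y| = 0.0001080 S → |Z| = 1/|Y| = 9262 Ω, ∠Z = −∠Y = -5.149°

108.0 μS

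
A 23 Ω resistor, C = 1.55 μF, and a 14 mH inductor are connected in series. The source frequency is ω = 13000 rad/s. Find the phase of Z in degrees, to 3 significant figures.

X_L = ωL = 182 Ω
X_C = 1/(ωC) = 49.6 Ω
Net reactance X = X_L − X_C = 132 Ω
Z = 23.0 + j132 Ω
|Z| = √(23.0² + 132²) = 134 Ω
∠Z = arctan(132/23.0) = 80.1°

80.1°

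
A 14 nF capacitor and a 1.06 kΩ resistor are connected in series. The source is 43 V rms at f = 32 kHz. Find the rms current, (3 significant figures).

38.5 mA

ω = 2πf = 201100 rad/s
X_C = 1/(ωC) = 355 Ω
Z = 1060 − j355 Ω
|Z| = √(1060² + 355²) = 1120 Ω
I = V/|Z| = 43/1120 = 38.5 mA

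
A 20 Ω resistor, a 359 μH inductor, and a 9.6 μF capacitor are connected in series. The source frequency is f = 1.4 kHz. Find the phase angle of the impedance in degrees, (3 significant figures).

-23.5°

ω = 2πf = 8796 rad/s
X_L = ωL = 3.16 Ω
X_C = 1/(ωC) = 11.8 Ω
Net reactance X = X_L − X_C = -8.68 Ω
Z = 20.0 − j8.68 Ω
|Z| = √(20.0² + 8.68²) = 21.8 Ω
∠Z = arctan(-8.68/20.0) = -23.5°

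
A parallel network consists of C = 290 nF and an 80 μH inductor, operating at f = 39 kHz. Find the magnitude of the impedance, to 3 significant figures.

49.9 Ω

ω = 2πf = 245000 rad/s
X_L = ωL = 19.6 Ω
X_C = 1/(ωC) = 14.1 Ω
Parallel: admittances add. Y = 1/(jωL) + jωC
Y = (0 + j0.0201) S
|Y| = 0.0201 S → |Z| = 1/|Y| = 49.9 Ω, ∠Z = −∠Y = -90.0°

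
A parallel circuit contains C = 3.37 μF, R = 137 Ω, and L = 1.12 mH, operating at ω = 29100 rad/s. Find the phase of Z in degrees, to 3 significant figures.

-83.8°

X_L = ωL = 32.6 Ω
X_C = 1/(ωC) = 10.2 Ω
Parallel: admittances add. Y = 1/R + 1/(jωL) + jωC
Y = (0.00730 + j0.0674) S
|Y| = 0.0678 S → |Z| = 1/|Y| = 14.8 Ω, ∠Z = −∠Y = -83.8°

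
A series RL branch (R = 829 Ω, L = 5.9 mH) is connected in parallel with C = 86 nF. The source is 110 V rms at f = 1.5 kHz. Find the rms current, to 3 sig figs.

ω = 2πf = 9425 rad/s
X_L = ωL = 55.6 Ω
X_C = 1/(ωC) = 1230 Ω
Branch 1 (R+jX_L): Z₁ = 829 + j55.6 Ω, |Z₁| = 831 Ω
Branch 2 (−jX_C): Z₂ = −j1230 Ω
Parallel: Z = Z₁Z₂/(Z₁+Z₂), |Z| = 712 Ω, ∠Z = -31.3°
I = V/|Z| = 110/712 = 155 mA

155 mA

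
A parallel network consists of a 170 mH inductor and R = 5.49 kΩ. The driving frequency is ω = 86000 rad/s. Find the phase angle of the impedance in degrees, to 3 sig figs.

X_L = ωL = 14600 Ω
Parallel: admittances add. Y = 1/R + 1/(jωL)
Y = (0.000182 − j6.84e-05) S
|Y| = 0.000195 S → |Z| = 1/|Y| = 5140 Ω, ∠Z = −∠Y = 20.6°

20.6°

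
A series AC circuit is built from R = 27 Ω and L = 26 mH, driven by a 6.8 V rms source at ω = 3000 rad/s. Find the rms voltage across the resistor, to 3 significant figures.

X_L = ωL = 78.0 Ω
Z = 27.0 + j78.0 Ω
|Z| = √(27.0² + 78.0²) = 82.5 Ω
I = V/|Z| = 82.4 mA
V_R = I·|Z_R| = 0.0824 × 27.0 = 2.22 V

2.22 V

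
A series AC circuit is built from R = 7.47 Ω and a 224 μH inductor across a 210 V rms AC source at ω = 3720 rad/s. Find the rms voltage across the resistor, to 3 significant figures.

X_L = ωL = 0.833 Ω
Z = 7.47 + j0.833 Ω
|Z| = √(7.47² + 0.833²) = 7.52 Ω
I = V/|Z| = 27.9 A
V_R = I·|Z_R| = 27.9 × 7.47 = 209 V

209 V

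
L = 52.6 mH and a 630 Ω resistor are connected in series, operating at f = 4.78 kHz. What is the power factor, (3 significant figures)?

ω = 2πf = 30030 rad/s
X_L = ωL = 1580 Ω
Z = 630 + j1580 Ω
|Z| = √(630² + 1580²) = 1700 Ω
∠Z = arctan(1580/630) = 68.3°
cos φ = cos(68.3°) = 0.370

0.370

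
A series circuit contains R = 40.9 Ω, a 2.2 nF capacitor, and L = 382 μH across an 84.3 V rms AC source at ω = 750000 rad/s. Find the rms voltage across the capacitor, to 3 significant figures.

X_L = ωL = 286 Ω
X_C = 1/(ωC) = 606 Ω
Net reactance X = X_L − X_C = -320 Ω
Z = 40.9 − j320 Ω
|Z| = √(40.9² + 320²) = 322 Ω
I = V/|Z| = 262 mA
V_C = I·|Z_C| = 0.262 × 606 = 159 V

159 V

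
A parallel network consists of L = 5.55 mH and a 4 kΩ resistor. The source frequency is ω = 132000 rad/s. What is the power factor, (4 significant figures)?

X_L = ωL = 732.6 Ω
Parallel: admittances add. Y = 1/R + 1/(jωL)
Y = (0.0002500 − j0.001365) S
|Y| = 0.001388 S → |Z| = 1/|Y| = 720.6 Ω, ∠Z = −∠Y = 79.62°
cos φ = cos(79.62°) = 0.1802

0.1802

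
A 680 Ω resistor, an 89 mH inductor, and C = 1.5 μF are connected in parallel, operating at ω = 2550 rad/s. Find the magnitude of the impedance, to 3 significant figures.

X_L = ωL = 227 Ω
X_C = 1/(ωC) = 261 Ω
Parallel: admittances add. Y = 1/R + 1/(jωL) + jωC
Y = (0.00147 − j0.000581) S
|Y| = 0.00158 S → |Z| = 1/|Y| = 632 Ω, ∠Z = −∠Y = 21.6°

632 Ω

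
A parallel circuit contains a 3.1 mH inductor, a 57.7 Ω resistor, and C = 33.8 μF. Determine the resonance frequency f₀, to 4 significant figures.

ω₀ = 1/√(LC) = 1/√(0.0031 × 3.38e-05) = 3089 rad/s
f₀ = ω₀/(2π) = 491.7 Hz

491.7 Hz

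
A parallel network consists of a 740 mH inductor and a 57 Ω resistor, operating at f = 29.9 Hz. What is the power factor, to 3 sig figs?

ω = 2πf = 187.9 rad/s
X_L = ωL = 139 Ω
Parallel: admittances add. Y = 1/R + 1/(jωL)
Y = (0.0175 − j0.00719) S
|Y| = 0.0190 S → |Z| = 1/|Y| = 52.7 Ω, ∠Z = −∠Y = 22.3°
cos φ = cos(22.3°) = 0.925

0.925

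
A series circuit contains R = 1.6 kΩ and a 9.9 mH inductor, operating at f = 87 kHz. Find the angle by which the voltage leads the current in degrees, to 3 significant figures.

73.5°

ω = 2πf = 546600 rad/s
X_L = ωL = 5410 Ω
Z = 1600 + j5410 Ω
|Z| = √(1600² + 5410²) = 5640 Ω
∠Z = arctan(5410/1600) = 73.5°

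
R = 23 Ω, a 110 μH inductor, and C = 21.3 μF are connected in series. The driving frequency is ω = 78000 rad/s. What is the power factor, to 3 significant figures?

0.945

X_L = ωL = 8.58 Ω
X_C = 1/(ωC) = 0.602 Ω
Net reactance X = X_L − X_C = 7.98 Ω
Z = 23.0 + j7.98 Ω
|Z| = √(23.0² + 7.98²) = 24.3 Ω
∠Z = arctan(7.98/23.0) = 19.1°
cos φ = cos(19.1°) = 0.945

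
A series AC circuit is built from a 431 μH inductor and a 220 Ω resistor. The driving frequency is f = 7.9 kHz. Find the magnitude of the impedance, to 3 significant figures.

221 Ω

ω = 2πf = 49640 rad/s
X_L = ωL = 21.4 Ω
Z = 220 + j21.4 Ω
|Z| = √(220² + 21.4²) = 221 Ω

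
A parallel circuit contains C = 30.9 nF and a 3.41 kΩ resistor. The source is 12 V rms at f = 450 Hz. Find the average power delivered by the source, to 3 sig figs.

42.2 mW

ω = 2πf = 2827 rad/s
X_C = 1/(ωC) = 11400 Ω
Parallel: admittances add. Y = 1/R + jωC
Y = (0.000293 + j8.74e-05) S
|Y| = 0.000306 S → |Z| = 1/|Y| = 3270 Ω, ∠Z = −∠Y = -16.6°
I = V/|Z| = 3.67 mA
P = VI cos φ = 12 × 0.00367 × cos(-16.6°) = 42.2 mW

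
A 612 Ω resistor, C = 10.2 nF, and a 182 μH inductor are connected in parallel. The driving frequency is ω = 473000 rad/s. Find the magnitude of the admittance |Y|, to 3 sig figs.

X_L = ωL = 86.1 Ω
X_C = 1/(ωC) = 207 Ω
Parallel: admittances add. Y = 1/R + 1/(jωL) + jωC
Y = (0.00163 − j0.00679) S
|Y| = 0.00699 S → |Z| = 1/|Y| = 143 Ω, ∠Z = −∠Y = 76.5°

6.99 mS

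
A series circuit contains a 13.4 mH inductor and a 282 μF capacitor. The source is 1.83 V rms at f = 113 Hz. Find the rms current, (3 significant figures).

405 mA

ω = 2πf = 710.0 rad/s
X_L = ωL = 9.51 Ω
X_C = 1/(ωC) = 4.99 Ω
Net reactance X = X_L − X_C = 4.52 Ω
Z = j4.52 Ω
|Z| = √(0² + 4.52²) = 4.52 Ω
I = V/|Z| = 1.83/4.52 = 405 mA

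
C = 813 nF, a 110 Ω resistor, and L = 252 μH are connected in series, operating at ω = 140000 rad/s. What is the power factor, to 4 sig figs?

0.9722

X_L = ωL = 35.28 Ω
X_C = 1/(ωC) = 8.786 Ω
Net reactance X = X_L − X_C = 26.49 Ω
Z = 110.0 + j26.49 Ω
|Z| = √(110.0² + 26.49²) = 113.1 Ω
∠Z = arctan(26.49/110.0) = 13.54°
cos φ = cos(13.54°) = 0.9722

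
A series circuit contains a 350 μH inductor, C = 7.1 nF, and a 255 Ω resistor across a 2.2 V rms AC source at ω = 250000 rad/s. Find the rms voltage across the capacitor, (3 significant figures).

2.30 V

X_L = ωL = 87.5 Ω
X_C = 1/(ωC) = 563 Ω
Net reactance X = X_L − X_C = -476 Ω
Z = 255 − j476 Ω
|Z| = √(255² + 476²) = 540 Ω
I = V/|Z| = 4.07 mA
V_C = I·|Z_C| = 0.00407 × 563 = 2.30 V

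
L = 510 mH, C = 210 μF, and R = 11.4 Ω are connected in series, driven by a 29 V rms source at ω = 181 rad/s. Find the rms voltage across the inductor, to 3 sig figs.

X_L = ωL = 92.3 Ω
X_C = 1/(ωC) = 26.3 Ω
Net reactance X = X_L − X_C = 66.0 Ω
Z = 11.4 + j66.0 Ω
|Z| = √(11.4² + 66.0²) = 67.0 Ω
I = V/|Z| = 433 mA
V_L = I·|Z_L| = 0.433 × 92.3 = 40.0 V

40.0 V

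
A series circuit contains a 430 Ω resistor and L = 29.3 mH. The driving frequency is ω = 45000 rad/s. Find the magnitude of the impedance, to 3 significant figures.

X_L = ωL = 1320 Ω
Z = 430 + j1320 Ω
|Z| = √(430² + 1320²) = 1390 Ω

1390 Ω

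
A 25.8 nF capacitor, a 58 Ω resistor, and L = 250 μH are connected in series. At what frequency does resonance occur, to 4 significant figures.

ω₀ = 1/√(LC) = 1/√(0.00025 × 2.58e-08) = 393700 rad/s
f₀ = ω₀/(2π) = 62.67 kHz

62.67 kHz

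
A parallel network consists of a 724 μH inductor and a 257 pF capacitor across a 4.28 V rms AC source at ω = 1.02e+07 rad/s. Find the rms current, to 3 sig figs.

10.6 mA

X_L = ωL = 7380 Ω
X_C = 1/(ωC) = 381 Ω
Parallel: admittances add. Y = 1/(jωL) + jωC
Y = (0 + j0.00249) S
|Y| = 0.00249 S → |Z| = 1/|Y| = 402 Ω, ∠Z = −∠Y = -90.0°
I = V/|Z| = 4.28/402 = 10.6 mA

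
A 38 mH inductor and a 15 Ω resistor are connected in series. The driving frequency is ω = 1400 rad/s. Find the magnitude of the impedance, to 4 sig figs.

55.27 Ω

X_L = ωL = 53.20 Ω
Z = 15.00 + j53.20 Ω
|Z| = √(15.00² + 53.20²) = 55.27 Ω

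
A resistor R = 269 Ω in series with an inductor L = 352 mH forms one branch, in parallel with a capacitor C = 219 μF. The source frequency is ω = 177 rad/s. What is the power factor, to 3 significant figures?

0.0926

X_L = ωL = 62.3 Ω
X_C = 1/(ωC) = 25.8 Ω
Branch 1 (R+jX_L): Z₁ = 269 + j62.3 Ω, |Z₁| = 276 Ω
Branch 2 (−jX_C): Z₂ = −j25.8 Ω
Parallel: Z = Z₁Z₂/(Z₁+Z₂), |Z| = 26.2 Ω, ∠Z = -84.7°
cos φ = cos(-84.7°) = 0.0926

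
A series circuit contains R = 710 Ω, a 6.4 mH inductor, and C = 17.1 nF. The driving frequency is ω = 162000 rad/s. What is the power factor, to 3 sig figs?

0.724

X_L = ωL = 1040 Ω
X_C = 1/(ωC) = 361 Ω
Net reactance X = X_L − X_C = 676 Ω
Z = 710 + j676 Ω
|Z| = √(710² + 676²) = 980 Ω
∠Z = arctan(676/710) = 43.6°
cos φ = cos(43.6°) = 0.724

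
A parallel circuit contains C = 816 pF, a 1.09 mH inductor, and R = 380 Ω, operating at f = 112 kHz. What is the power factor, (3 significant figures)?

ω = 2πf = 703700 rad/s
X_L = ωL = 767 Ω
X_C = 1/(ωC) = 1740 Ω
Parallel: admittances add. Y = 1/R + 1/(jωL) + jωC
Y = (0.00263 − j0.000729) S
|Y| = 0.00273 S → |Z| = 1/|Y| = 366 Ω, ∠Z = −∠Y = 15.5°
cos φ = cos(15.5°) = 0.964

0.964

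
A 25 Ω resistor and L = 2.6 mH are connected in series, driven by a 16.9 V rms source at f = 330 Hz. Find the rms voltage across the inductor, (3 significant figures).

ω = 2πf = 2073 rad/s
X_L = ωL = 5.39 Ω
Z = 25.0 + j5.39 Ω
|Z| = √(25.0² + 5.39²) = 25.6 Ω
I = V/|Z| = 661 mA
V_L = I·|Z_L| = 0.661 × 5.39 = 3.56 V

3.56 V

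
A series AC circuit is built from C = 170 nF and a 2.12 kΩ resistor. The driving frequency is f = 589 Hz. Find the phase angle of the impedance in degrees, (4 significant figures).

ω = 2πf = 3701 rad/s
X_C = 1/(ωC) = 1589 Ω
Z = 2120 − j1589 Ω
|Z| = √(2120² + 1589²) = 2650 Ω
∠Z = arctan(-1589/2120) = -36.86°

-36.86°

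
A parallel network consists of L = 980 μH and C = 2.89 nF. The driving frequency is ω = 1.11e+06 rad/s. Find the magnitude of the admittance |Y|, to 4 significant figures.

X_L = ωL = 1088 Ω
X_C = 1/(ωC) = 311.7 Ω
Parallel: admittances add. Y = 1/(jωL) + jωC
Y = (0 + j0.002289) S
|Y| = 0.002289 S → |Z| = 1/|Y| = 436.9 Ω, ∠Z = −∠Y = -90.00°

2.289 mS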